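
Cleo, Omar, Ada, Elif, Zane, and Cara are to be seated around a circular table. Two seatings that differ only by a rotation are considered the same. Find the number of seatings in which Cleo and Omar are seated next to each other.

Glue Cleo and Omar into a block (2 internal orders). Seating 5 units around a circle gives (4)! arrangements.
So 2 × (4)! = 2 × 24 = 48.

48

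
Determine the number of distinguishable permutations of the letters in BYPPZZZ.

The 7 letters of BYPPZZZ have repeats: P appearing twice and Z appearing 3 times.
So there are 7! / (3!·2!) = 420 distinguishable arrangements.

420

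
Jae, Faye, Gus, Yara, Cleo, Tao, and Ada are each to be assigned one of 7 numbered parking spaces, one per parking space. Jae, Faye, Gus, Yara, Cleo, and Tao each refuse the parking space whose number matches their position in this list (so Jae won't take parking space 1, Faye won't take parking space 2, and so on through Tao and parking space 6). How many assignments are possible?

2119

Let Aᵢ (for 1 ≤ i ≤ 6) be the placements that put person i in their forbidden parking space. Any j of these fix j positions, leaving (7−j)! ways to fill the rest, and there are C(6,j) ways to pick which j.
By inclusion–exclusion, the number of valid placements is Σ_{j=0}^{6} (−1)^j C(6,j)·(7−j)!.
Computing: 5040 − 4320 + 1800 − 480 + 90 − 12 + 1 = 2119.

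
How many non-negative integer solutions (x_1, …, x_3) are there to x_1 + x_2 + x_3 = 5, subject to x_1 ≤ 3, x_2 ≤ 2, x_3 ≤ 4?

11

By stars and bars, unrestricted non-negative solutions to x_1+…+x_3 = 5 number C(5+2,2) = 21.
Subtract solutions that violate a single cap (substitute x_i' = x_i − (cap_i+1)): x_1 ≥ 4 gives C(3,2) = 3; x_2 ≥ 3 gives C(4,2) = 6; x_3 ≥ 5 gives C(2,2) = 1. Together 10.
No two caps can be exceeded simultaneously, so the pair terms are all 0.
By inclusion–exclusion the count is 21 − 10 + 0 = 11.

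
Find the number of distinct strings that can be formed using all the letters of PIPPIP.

15

The 6 letters of PIPPIP have repeats: I appearing twice and P appearing 4 times.
The number of distinct arrangements is 6!/(4!·2!) = 720/48 = 15.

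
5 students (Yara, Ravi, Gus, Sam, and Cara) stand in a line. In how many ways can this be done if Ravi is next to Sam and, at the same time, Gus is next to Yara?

Treat {Ravi,Sam} as one block (2 orders) and {Gus,Yara} as another (2 orders).
That leaves 3 units to arrange: 2 × 2 × 3! = 4 × 6 = 24.

24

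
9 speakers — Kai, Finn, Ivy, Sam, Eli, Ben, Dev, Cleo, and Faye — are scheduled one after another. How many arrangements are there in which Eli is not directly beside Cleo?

Of the 9! = 362880 arrangements, those with Eli and Cleo adjacent number 2 × 8! = 80640 (treat the pair as a block with 2 internal orders).
Complementary counting: 362880 − 80640 = 282240.

282240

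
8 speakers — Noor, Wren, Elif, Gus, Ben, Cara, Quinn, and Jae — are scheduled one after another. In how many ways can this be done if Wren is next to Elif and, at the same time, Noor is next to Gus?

2880

Treat {Wren,Elif} as one block (2 orders) and {Noor,Gus} as another (2 orders).
That leaves 6 units to arrange: 2 × 2 × 6! = 4 × 720 = 2880.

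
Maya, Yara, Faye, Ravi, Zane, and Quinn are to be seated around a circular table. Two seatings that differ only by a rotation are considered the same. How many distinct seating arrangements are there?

Around a circle, 6 distinct people have 6!/6 = (5)! = 120 rotationally distinct seatings.

120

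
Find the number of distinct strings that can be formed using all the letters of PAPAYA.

PAPAYA has 6 letters with A appearing 3 times and P appearing twice.
So there are 6! / (3!·2!) = 60 distinguishable arrangements.

60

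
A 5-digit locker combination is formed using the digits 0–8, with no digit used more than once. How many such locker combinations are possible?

15120

Choose and order 5 of the 9 symbols: the first digit has 9 options, the next 8, and so on down to 5.
That product is 9 × 8 × 7 × 6 × 5 = 15120.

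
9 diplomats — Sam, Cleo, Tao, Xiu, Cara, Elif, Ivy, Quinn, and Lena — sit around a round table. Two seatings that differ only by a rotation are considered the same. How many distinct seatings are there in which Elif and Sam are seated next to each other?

10080

Treat {Elif, Sam} as one unit (2 internal orders) and seat the resulting 8 units around the table: (7)! circular arrangements.
So 2 × (7)! = 2 × 5040 = 10080.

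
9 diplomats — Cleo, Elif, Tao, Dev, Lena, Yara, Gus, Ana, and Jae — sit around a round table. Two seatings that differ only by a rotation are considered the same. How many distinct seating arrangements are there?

Seat Cleo anywhere (absorbing the rotational symmetry), then permute the other 8: (8)! = 40320.

40320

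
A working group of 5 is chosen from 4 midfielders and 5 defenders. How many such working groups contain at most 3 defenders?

Split by how many defenders are chosen (0 through 3).
Sum: C(5,0)·C(4,5) + C(5,1)·C(4,4) + C(5,2)·C(4,3) + C(5,3)·C(4,2) = 0 + 5 + 40 + 60 = 105.

105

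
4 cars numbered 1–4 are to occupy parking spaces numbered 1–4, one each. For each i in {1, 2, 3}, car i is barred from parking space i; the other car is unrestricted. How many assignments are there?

Let Aᵢ (for i ∈ {1, 2, 3}) be the placements that put car i in its forbidden parking space. Any j of these fix j positions, leaving (4−j)! ways to fill the rest, and there are C(3,j) ways to pick which j.
By inclusion–exclusion, the number of valid placements is Σ_{j=0}^{3} (−1)^j C(3,j)·(4−j)!.
Computing: 24 − 18 + 6 − 1 = 11.

11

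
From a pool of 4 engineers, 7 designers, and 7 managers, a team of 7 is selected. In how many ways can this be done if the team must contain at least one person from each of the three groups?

27734

Total 7-person selections from all 18: C(18,7) = 31824.
Selections missing a whole group: no engineers → C(14,7) = 3432; no designers → C(11,7) = 330; no managers → C(11,7) = 330.
Add back selections omitting two groups (i.e. drawn from a single group): C(4,7) + C(7,7) + C(7,7) = 2.
By inclusion–exclusion: 31824 − 4092 + 2 = 27734.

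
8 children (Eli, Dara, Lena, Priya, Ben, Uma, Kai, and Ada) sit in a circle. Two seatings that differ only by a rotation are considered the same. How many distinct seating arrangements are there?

5040

Fix one person's seat to break rotational symmetry; the remaining 7 people can be arranged in (7)! = 5040 ways.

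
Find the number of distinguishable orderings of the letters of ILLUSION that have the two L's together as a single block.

Treat the 2 copies of L as a single block. The multiset to arrange is then {LL, I, I, N, O, S, U}, 7 items in all.
That gives (7)!/(2!) = 2520 arrangements.

2520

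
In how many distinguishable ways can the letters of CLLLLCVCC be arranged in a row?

630

The 9 letters of CLLLLCVCC have repeats: C appearing 4 times and L appearing 4 times.
So there are 9! / (4!·4!) = 630 distinguishable arrangements.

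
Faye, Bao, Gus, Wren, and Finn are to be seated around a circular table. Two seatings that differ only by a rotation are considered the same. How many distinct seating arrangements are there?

24

Fix one person's seat to break rotational symmetry; the remaining 4 people can be arranged in (4)! = 24 ways.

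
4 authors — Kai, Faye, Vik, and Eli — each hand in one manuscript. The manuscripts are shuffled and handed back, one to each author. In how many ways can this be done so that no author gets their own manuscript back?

This is the derangement count D_4: permutations of 4 items with no fixed point.
By inclusion–exclusion this is Σ_{j=0}^{4} (−1)^j C(4,j)·(4−j)!.
Computing: 24 − 24 + 12 − 4 + 1 = 9.

9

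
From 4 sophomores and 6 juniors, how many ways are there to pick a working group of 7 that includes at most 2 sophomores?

40

Split by how many sophomores are chosen (0 through 2).
Sum: C(4,0)·C(6,7) + C(4,1)·C(6,6) + C(4,2)·C(6,5) = 0 + 4 + 36 = 40.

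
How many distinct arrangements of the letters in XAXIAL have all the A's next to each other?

Treat the 2 copies of A as a single block. The multiset to arrange is then {AA, I, L, X, X}, 5 items in all.
That gives (5)!/(2!) = 60 arrangements.

60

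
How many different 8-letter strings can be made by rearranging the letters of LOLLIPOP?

The 8 letters of LOLLIPOP have repeats: L appearing 3 times, O appearing twice, and P appearing twice.
The number of distinct arrangements is 8!/(3!·2!·2!) = 40320/24 = 1680.

1680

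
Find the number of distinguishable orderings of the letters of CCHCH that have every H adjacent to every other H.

4

Treat the 2 copies of H as a single block. The multiset to arrange is then {HH, C, C, C}, 4 items in all.
That gives (4)!/(3!) = 4 arrangements.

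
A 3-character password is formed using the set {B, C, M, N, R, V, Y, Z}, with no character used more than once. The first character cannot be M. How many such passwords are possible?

294

The first character has 8−1 = 7 choices (anything except M).
The remaining 2 characters are filled from the other 7 symbols without repetition: 7 × 6 = 42.
Total: 7 × 42 = 294.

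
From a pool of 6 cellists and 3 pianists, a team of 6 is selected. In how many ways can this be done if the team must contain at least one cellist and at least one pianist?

83

Total 6-person selections from all 9: C(9,6) = 84.
Subtract selections that omit an entire group: no cellists → C(3,6) = 0; no pianists → C(6,6) = 1.
Both groups omitted at once is impossible, so 84 − 1 = 83.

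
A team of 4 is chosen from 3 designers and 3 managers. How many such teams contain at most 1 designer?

3

Split by how many designers are chosen (0 through 1).
Sum: C(3,0)·C(3,4) + C(3,1)·C(3,3) = 0 + 3 = 3.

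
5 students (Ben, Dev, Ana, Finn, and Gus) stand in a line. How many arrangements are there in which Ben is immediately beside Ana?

48

Place the 3 others and the Ben-Ana pair as 4 objects in a line; the pair has 2 internal arrangements.
That gives 2 × 4! = 2 × 24 = 48.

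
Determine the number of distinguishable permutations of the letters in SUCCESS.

420

Letter multiplicities in SUCCESS: C×2, E×1, S×3, U×1.
The number of distinct arrangements is 7!/(3!·2!) = 5040/12 = 420.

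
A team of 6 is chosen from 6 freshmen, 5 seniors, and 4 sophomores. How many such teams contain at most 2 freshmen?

2730

Split by how many freshmen are chosen (0 through 2).
Sum: C(6,0)·C(9,6) + C(6,1)·C(9,5) + C(6,2)·C(9,4) = 84 + 756 + 1890 = 2730.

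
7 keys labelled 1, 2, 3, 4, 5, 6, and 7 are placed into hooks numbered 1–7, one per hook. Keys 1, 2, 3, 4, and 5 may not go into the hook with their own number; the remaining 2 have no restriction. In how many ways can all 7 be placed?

Let Aᵢ (for 1 ≤ i ≤ 5) be the placements that put key i in its forbidden hook. Any j of these fix j positions, leaving (7−j)! ways to fill the rest, and there are C(5,j) ways to pick which j.
By inclusion–exclusion, the number of valid placements is Σ_{j=0}^{5} (−1)^j C(5,j)·(7−j)!.
Computing: 5040 − 3600 + 1200 − 240 + 30 − 2 = 2428.

2428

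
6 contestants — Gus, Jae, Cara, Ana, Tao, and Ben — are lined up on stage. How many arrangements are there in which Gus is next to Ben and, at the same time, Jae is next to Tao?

Treat {Gus,Ben} as one block (2 orders) and {Jae,Tao} as another (2 orders).
That leaves 4 units to arrange: 2 × 2 × 4! = 4 × 24 = 96.

96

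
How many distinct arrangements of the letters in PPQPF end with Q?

4

Fix Q in the last position and arrange the remaining 4 letters.
Those 4 letters have P appearing 3 times, giving (4)!/(3!) = 4.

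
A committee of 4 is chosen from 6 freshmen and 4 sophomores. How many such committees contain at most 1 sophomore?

95

Split by how many sophomores are chosen (0 through 1).
Sum: C(4,0)·C(6,4) + C(4,1)·C(6,3) = 15 + 80 = 95.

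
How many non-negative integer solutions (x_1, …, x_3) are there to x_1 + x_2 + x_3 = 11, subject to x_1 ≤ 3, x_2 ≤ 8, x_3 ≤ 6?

By stars and bars, unrestricted non-negative solutions to x_1+…+x_3 = 11 number C(11+2,2) = 78.
Subtract solutions that violate a single cap (substitute x_i' = x_i − (cap_i+1)): x_1 ≥ 4 gives C(9,2) = 36; x_2 ≥ 9 gives C(4,2) = 6; x_3 ≥ 7 gives C(6,2) = 15. Together 57.
Add back pairs where two caps are both exceeded: 0 + 1 + 0 = 1.
By inclusion–exclusion the count is 78 − 57 + 1 = 22.

22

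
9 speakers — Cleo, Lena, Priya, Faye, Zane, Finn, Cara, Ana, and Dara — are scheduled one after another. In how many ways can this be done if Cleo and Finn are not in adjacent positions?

282240

Of the 9! = 362880 arrangements, those with Cleo and Finn adjacent number 2 × 8! = 80640 (treat the pair as a block with 2 internal orders).
Complementary counting: 362880 − 80640 = 282240.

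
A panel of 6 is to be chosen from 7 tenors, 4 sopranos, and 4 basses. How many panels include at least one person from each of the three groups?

4060

With no constraint there are C(15,6) = 5005 possible selections.
Subtract selections that omit an entire group: no tenors → C(8,6) = 28; no sopranos → C(11,6) = 462; no basses → C(11,6) = 462.
Add back selections omitting two groups (i.e. drawn from a single group): C(7,6) + C(4,6) + C(4,6) = 7.
By inclusion–exclusion: 5005 − 952 + 7 = 4060.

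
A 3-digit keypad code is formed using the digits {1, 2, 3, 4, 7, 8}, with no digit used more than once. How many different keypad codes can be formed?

With no repetition, fill the 3 digits in order: 6 choices, then 5, down to 4.
That product is 6 × 5 × 4 = 120.

120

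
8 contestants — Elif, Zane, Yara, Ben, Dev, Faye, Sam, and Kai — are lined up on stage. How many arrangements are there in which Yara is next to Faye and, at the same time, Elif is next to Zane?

Treat {Yara,Faye} as one block (2 orders) and {Elif,Zane} as another (2 orders).
That leaves 6 units to arrange: 2 × 2 × 6! = 4 × 720 = 2880.

2880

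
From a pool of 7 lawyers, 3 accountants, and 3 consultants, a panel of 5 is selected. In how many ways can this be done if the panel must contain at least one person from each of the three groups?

798

With no constraint there are C(13,5) = 1287 possible selections.
Subtract selections that omit an entire group: no lawyers → C(6,5) = 6; no accountants → C(10,5) = 252; no consultants → C(10,5) = 252.
Add back selections omitting two groups (i.e. drawn from a single group): C(7,5) + C(3,5) + C(3,5) = 21.
By inclusion–exclusion: 1287 − 510 + 21 = 798.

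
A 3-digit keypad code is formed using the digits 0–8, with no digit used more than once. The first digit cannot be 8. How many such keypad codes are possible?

The first digit has 9−1 = 8 choices (anything except 8).
The remaining 2 digits are filled from the other 8 symbols without repetition: 8 × 7 = 56.
Total: 8 × 56 = 448.

448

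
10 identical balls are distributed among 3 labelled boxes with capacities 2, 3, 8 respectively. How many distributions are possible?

9

By stars and bars, unrestricted non-negative solutions to x_1+…+x_3 = 10 number C(10+2,2) = 66.
Subtract solutions that violate a single cap (substitute x_i' = x_i − (cap_i+1)): x_1 ≥ 3 gives C(9,2) = 36; x_2 ≥ 4 gives C(8,2) = 28; x_3 ≥ 9 gives C(3,2) = 3. Together 67.
Add back pairs where two caps are both exceeded: 10 + 0 + 0 = 10.
By inclusion–exclusion the count is 66 − 67 + 10 = 9.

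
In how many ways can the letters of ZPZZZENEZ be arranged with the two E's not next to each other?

There are 9!/(5!·2!) = 1512 arrangements of ZPZZZENEZ in total.
Arrangements with the E's together: treat EE as one letter, giving (8)!/(5!) = 336.
Subtracting, 1512 − 336 = 1176 arrangements keep the E's apart.

1176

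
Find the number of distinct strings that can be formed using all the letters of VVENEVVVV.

Letter multiplicities in VVENEVVVV: E×2, N×1, V×6.
Dividing 9! = 362880 by 6!·2! = 1440 for the repeated letters gives 252.

252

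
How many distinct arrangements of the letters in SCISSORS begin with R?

With the first slot taken by R, it remains to arrange the other 7 letters (SCISSOS).
Those 7 letters have S appearing 4 times, giving (7)!/(4!) = 210.

210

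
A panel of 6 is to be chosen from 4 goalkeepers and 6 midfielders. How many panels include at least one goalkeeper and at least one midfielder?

Total 6-person selections from all 10: C(10,6) = 210.
Subtract selections that omit an entire group: no goalkeepers → C(6,6) = 1; no midfielders → C(4,6) = 0.
Both groups omitted at once is impossible, so 210 − 1 = 209.

209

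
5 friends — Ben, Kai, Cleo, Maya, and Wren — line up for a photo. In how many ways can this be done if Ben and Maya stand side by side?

48

Place the 3 others and the Ben-Maya pair as 4 objects in a line; the pair has 2 internal arrangements.
That gives 2 × 4! = 2 × 24 = 48.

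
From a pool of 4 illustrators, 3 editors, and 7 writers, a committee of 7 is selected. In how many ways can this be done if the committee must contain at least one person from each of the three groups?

2982

With no constraint there are C(14,7) = 3432 possible selections.
Selections missing a whole group: no illustrators → C(10,7) = 120; no editors → C(11,7) = 330; no writers → C(7,7) = 1.
Add back selections omitting two groups (i.e. drawn from a single group): C(4,7) + C(3,7) + C(7,7) = 1.
By inclusion–exclusion: 3432 − 451 + 1 = 2982.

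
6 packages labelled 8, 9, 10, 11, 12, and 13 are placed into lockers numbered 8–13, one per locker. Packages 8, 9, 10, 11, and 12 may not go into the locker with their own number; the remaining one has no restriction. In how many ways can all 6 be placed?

Let Aᵢ (for 8 ≤ i ≤ 12) be the placements that put package i in its forbidden locker. Any j of these fix j positions, leaving (6−j)! ways to fill the rest, and there are C(5,j) ways to pick which j.
By inclusion–exclusion, the number of valid placements is Σ_{j=0}^{5} (−1)^j C(5,j)·(6−j)!.
Computing: 720 − 600 + 240 − 60 + 10 − 1 = 309.

309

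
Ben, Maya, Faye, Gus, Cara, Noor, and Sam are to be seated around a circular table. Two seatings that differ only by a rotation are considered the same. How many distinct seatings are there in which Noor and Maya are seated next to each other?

240

Treat {Noor, Maya} as one unit (2 internal orders) and seat the resulting 6 units around the table: (5)! circular arrangements.
So 2 × (5)! = 2 × 120 = 240.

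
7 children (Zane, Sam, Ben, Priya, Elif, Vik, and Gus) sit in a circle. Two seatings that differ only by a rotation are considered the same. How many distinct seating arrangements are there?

Fix one person's seat to break rotational symmetry; the remaining 6 people can be arranged in (6)! = 720 ways.

720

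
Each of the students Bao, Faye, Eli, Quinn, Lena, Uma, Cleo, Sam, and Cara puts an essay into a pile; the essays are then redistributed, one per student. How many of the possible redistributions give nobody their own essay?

133496

Let Aᵢ be the assignments in which student i gets their own essay. We want the size of the complement of A₁∪…∪A_9.
By inclusion–exclusion this is Σ_{j=0}^{9} (−1)^j C(9,j)·(9−j)!.
Computing: 362880 − 362880 + 181440 − 60480 + 15120 − 3024 + 504 − 72 + 9 − 1 = 133496.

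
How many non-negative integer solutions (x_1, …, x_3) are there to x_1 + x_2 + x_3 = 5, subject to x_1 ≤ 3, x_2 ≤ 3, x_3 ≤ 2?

9

Without the upper bounds there are C(7,2) = 21 ways to split 5 among 3 variables.
Subtract solutions that violate a single cap (substitute x_i' = x_i − (cap_i+1)): x_1 ≥ 4 gives C(3,2) = 3; x_2 ≥ 4 gives C(3,2) = 3; x_3 ≥ 3 gives C(4,2) = 6. Together 12.
No two caps can be exceeded simultaneously, so the pair terms are all 0.
By inclusion–exclusion the count is 21 − 12 + 0 = 9.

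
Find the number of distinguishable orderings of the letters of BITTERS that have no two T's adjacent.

1800

Total arrangements of BITTERS: 7!/(2!) = 2520.
Arrangements with the T's together: treat TT as one letter, giving (6)! = 720.
Hence 2520 − 720 = 1800.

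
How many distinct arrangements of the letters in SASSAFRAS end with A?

Fix A in the last position and arrange the remaining 8 letters.
Those 8 letters have A appearing twice and S appearing 4 times, giving (8)!/(4!·2!) = 840.

840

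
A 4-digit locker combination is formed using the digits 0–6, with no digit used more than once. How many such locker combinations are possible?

With no repetition, fill the 4 digits in order: 7 choices, then 6, down to 4.
7 × 6 × 5 × 4 = 840.

840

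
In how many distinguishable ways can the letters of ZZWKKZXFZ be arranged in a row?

The 9 letters of ZZWKKZXFZ have repeats: K appearing twice and Z appearing 4 times.
Dividing 9! = 362880 by 4!·2! = 48 for the repeated letters gives 7560.

7560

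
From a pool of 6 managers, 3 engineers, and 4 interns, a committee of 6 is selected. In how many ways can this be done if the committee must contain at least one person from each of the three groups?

1416

Total 6-person selections from all 13: C(13,6) = 1716.
Subtract selections that omit an entire group: no managers → C(7,6) = 7; no engineers → C(10,6) = 210; no interns → C(9,6) = 84.
Add back selections omitting two groups (i.e. drawn from a single group): C(6,6) + C(3,6) + C(4,6) = 1.
By inclusion–exclusion: 1716 − 301 + 1 = 1416.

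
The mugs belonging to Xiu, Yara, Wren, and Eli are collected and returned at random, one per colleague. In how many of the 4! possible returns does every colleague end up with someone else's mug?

Count assignments avoiding every fixed point. For any j of the 4 colleagues fixed to their own mug, the other 4−j can be arranged in (4−j)! ways.
By inclusion–exclusion this is Σ_{j=0}^{4} (−1)^j C(4,j)·(4−j)!.
Computing: 24 − 24 + 12 − 4 + 1 = 9.

9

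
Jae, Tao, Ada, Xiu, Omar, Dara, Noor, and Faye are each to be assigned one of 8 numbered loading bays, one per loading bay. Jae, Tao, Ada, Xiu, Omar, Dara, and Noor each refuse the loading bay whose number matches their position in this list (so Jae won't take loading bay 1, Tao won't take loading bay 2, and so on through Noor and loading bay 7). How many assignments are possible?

16687

Let Aᵢ (for 1 ≤ i ≤ 7) be the placements that put person i in their forbidden loading bay. Any j of these fix j positions, leaving (8−j)! ways to fill the rest, and there are C(7,j) ways to pick which j.
By inclusion–exclusion, the number of valid placements is Σ_{j=0}^{7} (−1)^j C(7,j)·(8−j)!.
Computing: 40320 − 35280 + 15120 − 4200 + 840 − 126 + 14 − 1 = 16687.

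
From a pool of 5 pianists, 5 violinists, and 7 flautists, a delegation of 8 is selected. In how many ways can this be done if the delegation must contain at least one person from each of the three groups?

With no constraint there are C(17,8) = 24310 possible selections.
Subtract selections that omit an entire group: no pianists → C(12,8) = 495; no violinists → C(12,8) = 495; no flautists → C(10,8) = 45.
Add back selections omitting two groups (i.e. drawn from a single group): C(5,8) + C(5,8) + C(7,8) = 0.
By inclusion–exclusion: 24310 − 1035 + 0 = 23275.

23275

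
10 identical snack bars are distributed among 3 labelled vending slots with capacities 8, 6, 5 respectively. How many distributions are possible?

Ignoring the caps, the number of non-negative solutions to x_1+…+x_3 = 10 is C(12,2) = 66.
Subtract solutions that violate a single cap (substitute x_i' = x_i − (cap_i+1)): x_1 ≥ 9 gives C(3,2) = 3; x_2 ≥ 7 gives C(5,2) = 10; x_3 ≥ 6 gives C(6,2) = 15. Together 28.
No two caps can be exceeded simultaneously, so the pair terms are all 0.
By inclusion–exclusion the count is 66 − 28 + 0 = 38.

38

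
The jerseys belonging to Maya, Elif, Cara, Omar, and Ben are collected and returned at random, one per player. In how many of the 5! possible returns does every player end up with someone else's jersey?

44

Count assignments avoiding every fixed point. For any j of the 5 players fixed to their old jersey, the other 5−j can be arranged in (5−j)! ways.
By inclusion–exclusion this is Σ_{j=0}^{5} (−1)^j C(5,j)·(5−j)!.
Computing: 120 − 120 + 60 − 20 + 5 − 1 = 44.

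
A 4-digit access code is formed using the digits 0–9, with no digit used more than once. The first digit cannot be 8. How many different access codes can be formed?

4536

The first digit has 10−1 = 9 choices (anything except 8).
The remaining 3 digits are filled from the other 9 symbols without repetition: 9 × 8 × 7 = 504.
Total: 9 × 504 = 4536.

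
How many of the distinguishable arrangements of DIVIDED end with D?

180

Fix D in the last position and arrange the remaining 6 letters.
Those 6 letters have D appearing twice and I appearing twice, giving (6)!/(2!·2!) = 180.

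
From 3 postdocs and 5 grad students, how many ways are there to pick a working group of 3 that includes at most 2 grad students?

Split by how many grad students are chosen (0 through 2).
Sum: C(5,0)·C(3,3) + C(5,1)·C(3,2) + C(5,2)·C(3,1) = 1 + 15 + 30 = 46.

46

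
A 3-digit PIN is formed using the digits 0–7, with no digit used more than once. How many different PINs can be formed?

This is a permutation of 3 out of 8: P(8,3) = 8!/5!.
8 × 7 × 6 = 336.

336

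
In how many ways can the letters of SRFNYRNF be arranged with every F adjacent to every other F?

Treat the 2 copies of F as a single block. The multiset to arrange is then {FF, N, N, R, R, S, Y}, 7 items in all.
That gives (7)!/(2!·2!) = 1260 arrangements.

1260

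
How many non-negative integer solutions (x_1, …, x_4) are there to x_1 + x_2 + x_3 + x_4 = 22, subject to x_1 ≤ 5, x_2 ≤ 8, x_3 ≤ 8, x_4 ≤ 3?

10

Without the upper bounds there are C(25,3) = 2300 ways to split 22 among 4 variables.
Subtract solutions that violate a single cap (substitute x_i' = x_i − (cap_i+1)): x_1 ≥ 6 gives C(19,3) = 969; x_2 ≥ 9 gives C(16,3) = 560; x_3 ≥ 9 gives C(16,3) = 560; x_4 ≥ 4 gives C(21,3) = 1330. Together 3419.
Add back pairs where two caps are both exceeded: 120 + 120 + 455 + 35 + 220 + 220 = 1170.
Subtract triples: 0 + 20 + 20 + 1 = 41.
By inclusion–exclusion the count is 2300 − 3419 + 1170 − 41 = 10.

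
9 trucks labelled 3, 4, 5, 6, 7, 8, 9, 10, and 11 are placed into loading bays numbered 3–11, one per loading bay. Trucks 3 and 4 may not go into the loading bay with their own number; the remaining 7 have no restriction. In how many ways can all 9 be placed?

287280

Let Aᵢ (for i ∈ {3, 4}) be the placements that put truck i in its forbidden loading bay. Any j of these fix j positions, leaving (9−j)! ways to fill the rest, and there are C(2,j) ways to pick which j.
By inclusion–exclusion, the number of valid placements is Σ_{j=0}^{2} (−1)^j C(2,j)·(9−j)!.
Computing: 362880 − 80640 + 5040 = 287280.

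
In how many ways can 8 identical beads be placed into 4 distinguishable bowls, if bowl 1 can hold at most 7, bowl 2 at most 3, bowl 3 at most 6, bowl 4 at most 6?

Ignoring the caps, the number of non-negative solutions to x_1+…+x_4 = 8 is C(11,3) = 165.
Subtract solutions that violate a single cap (substitute x_i' = x_i − (cap_i+1)): x_1 ≥ 8 gives C(3,3) = 1; x_2 ≥ 4 gives C(7,3) = 35; x_3 ≥ 7 gives C(4,3) = 4; x_4 ≥ 7 gives C(4,3) = 4. Together 44.
No two caps can be exceeded simultaneously, so the pair terms are all 0.
By inclusion–exclusion the count is 165 − 44 + 0 = 121.

121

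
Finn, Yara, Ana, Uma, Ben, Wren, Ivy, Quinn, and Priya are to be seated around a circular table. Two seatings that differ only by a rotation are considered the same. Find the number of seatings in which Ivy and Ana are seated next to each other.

10080

Treat {Ivy, Ana} as one unit (2 internal orders) and seat the resulting 8 units around the table: (7)! circular arrangements.
So 2 × (7)! = 2 × 5040 = 10080.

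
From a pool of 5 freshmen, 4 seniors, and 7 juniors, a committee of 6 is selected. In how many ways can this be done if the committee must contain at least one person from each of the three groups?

With no constraint there are C(16,6) = 8008 possible selections.
Selections missing a whole group: no freshmen → C(11,6) = 462; no seniors → C(12,6) = 924; no juniors → C(9,6) = 84.
Add back selections omitting two groups (i.e. drawn from a single group): C(5,6) + C(4,6) + C(7,6) = 7.
By inclusion–exclusion: 8008 − 1470 + 7 = 6545.

6545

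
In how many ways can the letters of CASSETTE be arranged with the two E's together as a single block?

Treat the 2 copies of E as a single block. The multiset to arrange is then {EE, A, C, S, S, T, T}, 7 items in all.
That gives (7)!/(2!·2!) = 1260 arrangements.

1260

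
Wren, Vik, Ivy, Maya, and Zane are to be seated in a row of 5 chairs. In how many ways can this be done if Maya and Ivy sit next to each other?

48

Treat {Maya, Ivy} as a single unit. There are 4 units to order, and the pair itself can be ordered 2 ways.
That gives 2 × 4! = 2 × 24 = 48.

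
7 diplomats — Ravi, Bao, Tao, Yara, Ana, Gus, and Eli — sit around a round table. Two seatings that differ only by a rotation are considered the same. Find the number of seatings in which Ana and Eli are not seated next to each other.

480

All circular seatings of 7 people number (6)! = 720.
Those with Ana next to Eli: fuse the pair into one unit and seat 6 units around a circle — 2·(5)! = 240.
Subtracting, 720 − 240 = 480.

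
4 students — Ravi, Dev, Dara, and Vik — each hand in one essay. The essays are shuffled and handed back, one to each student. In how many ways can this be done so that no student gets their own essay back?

9

Let Aᵢ be the assignments in which student i gets their own essay. We want the size of the complement of A₁∪…∪A_4.
By inclusion–exclusion this is Σ_{j=0}^{4} (−1)^j C(4,j)·(4−j)!.
Computing: 24 − 24 + 12 − 4 + 1 = 9.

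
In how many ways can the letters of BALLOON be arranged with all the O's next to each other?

Treat the 2 copies of O as a single block. The multiset to arrange is then {OO, A, B, L, L, N}, 6 items in all.
That gives (6)!/(2!) = 360 arrangements.

360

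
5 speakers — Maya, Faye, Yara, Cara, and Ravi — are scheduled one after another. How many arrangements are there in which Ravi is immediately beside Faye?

Treat {Ravi, Faye} as a single unit. There are 4 units to order, and the pair itself can be ordered 2 ways.
That gives 2 × 4! = 2 × 24 = 48.

48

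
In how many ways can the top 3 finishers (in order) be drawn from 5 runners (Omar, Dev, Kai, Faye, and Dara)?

This is an ordered selection of 3 from 5: P(5,3).
That gives 5 × 4 × 3 = 60.

60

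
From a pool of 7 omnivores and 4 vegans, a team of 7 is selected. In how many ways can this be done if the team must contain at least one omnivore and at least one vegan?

329

With no constraint there are C(11,7) = 330 possible selections.
Selections missing a whole group: no omnivores → C(4,7) = 0; no vegans → C(7,7) = 1.
Both groups omitted at once is impossible, so 330 − 1 = 329.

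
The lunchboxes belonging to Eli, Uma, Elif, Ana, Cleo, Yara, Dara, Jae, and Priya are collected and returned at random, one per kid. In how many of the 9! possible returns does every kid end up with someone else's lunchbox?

133496

This is the derangement count D_9: permutations of 9 items with no fixed point.
By inclusion–exclusion this is Σ_{j=0}^{9} (−1)^j C(9,j)·(9−j)!.
Computing: 362880 − 362880 + 181440 − 60480 + 15120 − 3024 + 504 − 72 + 9 − 1 = 133496.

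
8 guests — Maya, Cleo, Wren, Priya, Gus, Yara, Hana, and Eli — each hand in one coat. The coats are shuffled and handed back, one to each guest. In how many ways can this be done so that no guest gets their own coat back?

14833

Let Aᵢ be the assignments in which guest i gets their own coat. We want the size of the complement of A₁∪…∪A_8.
By inclusion–exclusion this is Σ_{j=0}^{8} (−1)^j C(8,j)·(8−j)!.
Computing: 40320 − 40320 + 20160 − 6720 + 1680 − 336 + 56 − 8 + 1 = 14833.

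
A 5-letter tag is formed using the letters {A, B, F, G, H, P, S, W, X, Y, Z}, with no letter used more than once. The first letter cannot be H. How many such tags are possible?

50400

The first letter has 11−1 = 10 choices (anything except H).
The remaining 4 letters are filled from the other 10 symbols without repetition: 10 × 9 × 8 × 7 = 5040.
Total: 10 × 5040 = 50400.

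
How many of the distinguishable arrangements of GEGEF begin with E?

12

Fix E in the first position and arrange the remaining 4 letters.
Those 4 letters have G appearing twice, giving (4)!/(2!) = 12.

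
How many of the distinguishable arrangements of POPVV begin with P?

12

With the first slot taken by P, it remains to arrange the other 4 letters (OPVV).
Those 4 letters have V appearing twice, giving (4)!/(2!) = 12.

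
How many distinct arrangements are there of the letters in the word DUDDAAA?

140

DUDDAAA has 7 letters with A appearing 3 times and D appearing 3 times.
Dividing 7! = 5040 by 3!·3! = 36 for the repeated letters gives 140.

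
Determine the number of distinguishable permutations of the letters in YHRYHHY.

The 7 letters of YHRYHHY have repeats: H appearing 3 times and Y appearing 3 times.
Dividing 7! = 5040 by 3!·3! = 36 for the repeated letters gives 140.

140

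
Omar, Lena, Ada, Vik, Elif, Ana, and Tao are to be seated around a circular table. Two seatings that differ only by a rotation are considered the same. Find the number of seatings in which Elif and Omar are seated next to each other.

Treat {Elif, Omar} as one unit (2 internal orders) and seat the resulting 6 units around the table: (5)! circular arrangements.
So 2 × (5)! = 2 × 120 = 240.

240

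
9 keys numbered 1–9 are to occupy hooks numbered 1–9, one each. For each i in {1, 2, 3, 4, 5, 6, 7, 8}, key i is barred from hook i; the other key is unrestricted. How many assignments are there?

Let Aᵢ (for 1 ≤ i ≤ 8) be the placements that put key i in its forbidden hook. Any j of these fix j positions, leaving (9−j)! ways to fill the rest, and there are C(8,j) ways to pick which j.
By inclusion–exclusion, the number of valid placements is Σ_{j=0}^{8} (−1)^j C(8,j)·(9−j)!.
Computing: 362880 − 322560 + 141120 − 40320 + 8400 − 1344 + 168 − 16 + 1 = 148329.

148329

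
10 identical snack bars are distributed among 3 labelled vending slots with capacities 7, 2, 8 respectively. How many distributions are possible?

21

Ignoring the caps, the number of non-negative solutions to x_1+…+x_3 = 10 is C(12,2) = 66.
Subtract solutions that violate a single cap (substitute x_i' = x_i − (cap_i+1)): x_1 ≥ 8 gives C(4,2) = 6; x_2 ≥ 3 gives C(9,2) = 36; x_3 ≥ 9 gives C(3,2) = 3. Together 45.
No two caps can be exceeded simultaneously, so the pair terms are all 0.
By inclusion–exclusion the count is 66 − 45 + 0 = 21.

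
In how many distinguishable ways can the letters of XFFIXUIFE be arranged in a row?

The 9 letters of XFFIXUIFE have repeats: F appearing 3 times, I appearing twice, and X appearing twice.
The number of distinct arrangements is 9!/(3!·2!·2!) = 362880/24 = 15120.

15120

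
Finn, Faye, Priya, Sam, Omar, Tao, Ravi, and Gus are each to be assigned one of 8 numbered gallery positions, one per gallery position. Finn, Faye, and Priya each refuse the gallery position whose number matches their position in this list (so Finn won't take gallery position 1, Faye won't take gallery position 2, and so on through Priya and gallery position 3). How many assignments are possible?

27240

Let Aᵢ (for i ∈ {1, 2, 3}) be the placements that put person i in their forbidden gallery position. Any j of these fix j positions, leaving (8−j)! ways to fill the rest, and there are C(3,j) ways to pick which j.
By inclusion–exclusion, the number of valid placements is Σ_{j=0}^{3} (−1)^j C(3,j)·(8−j)!.
Computing: 40320 − 15120 + 2160 − 120 = 27240.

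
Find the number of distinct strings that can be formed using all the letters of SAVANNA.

SAVANNA has 7 letters with A appearing 3 times and N appearing twice.
The number of distinct arrangements is 7!/(3!·2!) = 5040/12 = 420.

420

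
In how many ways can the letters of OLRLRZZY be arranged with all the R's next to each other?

1260

Treat the 2 copies of R as a single block. The multiset to arrange is then {RR, L, L, O, Y, Z, Z}, 7 items in all.
That gives (7)!/(2!·2!) = 1260 arrangements.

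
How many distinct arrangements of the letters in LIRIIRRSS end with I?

1680

With the last slot taken by I, it remains to arrange the other 8 letters (LRIIRRSS).
Those 8 letters have I appearing twice, R appearing 3 times, and S appearing twice, giving (8)!/(3!·2!·2!) = 1680.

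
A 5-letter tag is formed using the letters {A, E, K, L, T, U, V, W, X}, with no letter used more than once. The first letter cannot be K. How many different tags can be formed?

The first letter has 9−1 = 8 choices (anything except K).
The remaining 4 letters are filled from the other 8 symbols without repetition: 8 × 7 × 6 × 5 = 1680.
Total: 8 × 1680 = 13440.

13440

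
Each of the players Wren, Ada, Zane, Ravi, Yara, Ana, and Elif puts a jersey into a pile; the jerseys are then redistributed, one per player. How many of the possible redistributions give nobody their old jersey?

This is the derangement count D_7: permutations of 7 items with no fixed point.
By inclusion–exclusion this is Σ_{j=0}^{7} (−1)^j C(7,j)·(7−j)!.
Computing: 5040 − 5040 + 2520 − 840 + 210 − 42 + 7 − 1 = 1854.

1854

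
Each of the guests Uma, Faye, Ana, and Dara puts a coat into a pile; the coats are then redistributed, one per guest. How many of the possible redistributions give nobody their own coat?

9

Let Aᵢ be the assignments in which guest i gets their own coat. We want the size of the complement of A₁∪…∪A_4.
By inclusion–exclusion this is Σ_{j=0}^{4} (−1)^j C(4,j)·(4−j)!.
Computing: 24 − 24 + 12 − 4 + 1 = 9.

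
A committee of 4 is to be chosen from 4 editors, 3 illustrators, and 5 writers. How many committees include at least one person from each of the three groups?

270

Total 4-person selections from all 12: C(12,4) = 495.
Selections missing a whole group: no editors → C(8,4) = 70; no illustrators → C(9,4) = 126; no writers → C(7,4) = 35.
Add back selections omitting two groups (i.e. drawn from a single group): C(4,4) + C(3,4) + C(5,4) = 6.
By inclusion–exclusion: 495 − 231 + 6 = 270.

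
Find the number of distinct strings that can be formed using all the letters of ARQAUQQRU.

Letter multiplicities in ARQAUQQRU: A×2, Q×3, R×2, U×2.
So there are 9! / (3!·2!·2!·2!) = 7560 distinguishable arrangements.

7560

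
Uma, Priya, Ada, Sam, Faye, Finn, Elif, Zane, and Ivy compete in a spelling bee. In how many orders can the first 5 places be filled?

15120

This is an ordered selection of 5 from 9: P(9,5).
That gives 9 × 8 × 7 × 6 × 5 = 15120.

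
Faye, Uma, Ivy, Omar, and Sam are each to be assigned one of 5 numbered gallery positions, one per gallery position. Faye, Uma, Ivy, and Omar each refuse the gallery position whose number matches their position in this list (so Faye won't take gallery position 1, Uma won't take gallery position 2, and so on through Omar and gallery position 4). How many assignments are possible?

53

Let Aᵢ (for 1 ≤ i ≤ 4) be the placements that put person i in their forbidden gallery position. Any j of these fix j positions, leaving (5−j)! ways to fill the rest, and there are C(4,j) ways to pick which j.
By inclusion–exclusion, the number of valid placements is Σ_{j=0}^{4} (−1)^j C(4,j)·(5−j)!.
Computing: 120 − 96 + 36 − 8 + 1 = 53.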